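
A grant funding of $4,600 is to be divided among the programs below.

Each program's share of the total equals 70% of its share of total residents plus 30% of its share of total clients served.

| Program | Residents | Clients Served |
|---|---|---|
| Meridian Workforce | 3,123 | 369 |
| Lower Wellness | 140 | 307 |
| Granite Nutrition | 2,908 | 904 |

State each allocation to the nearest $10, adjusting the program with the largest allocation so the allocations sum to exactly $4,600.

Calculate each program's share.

Meridian Workforce: $1,950 · Lower Wellness: $340 · Granite Nutrition: $2,310

Totals — residents 6,171, clients served 1,580.
Combined weights (70% residents + 30% clients served): Meridian Workforce 0.4243; Lower Wellness 0.0742; Granite Nutrition 0.5015.
Proportional shares: Meridian Workforce 1,951.86; Lower Wellness 341.19; Granite Nutrition 2,306.95.
After rounding ($10): Meridian Workforce $1,950; Lower Wellness $340; Granite Nutrition $2,310. Sum = $4,600.
Sum already equals the total — no adjustment.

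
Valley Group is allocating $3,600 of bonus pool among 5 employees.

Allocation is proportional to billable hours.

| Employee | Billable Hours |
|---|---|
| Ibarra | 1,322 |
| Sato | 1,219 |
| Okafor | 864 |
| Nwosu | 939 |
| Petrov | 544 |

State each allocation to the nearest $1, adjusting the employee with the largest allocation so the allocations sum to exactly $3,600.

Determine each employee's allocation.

Ibarra: $973 | Sato: $898 | Okafor: $636 | Nwosu: $692 | Petrov: $401

Sum of billable hours: 4,888.
Raw shares: Ibarra 1,322/4,888 × $3,600 = 973.65; Sato 1,219/4,888 × $3,600 = 897.79; Okafor 864/4,888 × $3,600 = 636.33; Nwosu 939/4,888 × $3,600 = 691.57; Petrov 544/4,888 × $3,600 = 400.65.
Rounded to nearest $1: Ibarra $974; Sato $898; Okafor $636; Nwosu $692; Petrov $401. Sum = $3,601.
Difference $3,600 − $3,601 = −$1 applied to largest allocation (Ibarra): Ibarra becomes $973.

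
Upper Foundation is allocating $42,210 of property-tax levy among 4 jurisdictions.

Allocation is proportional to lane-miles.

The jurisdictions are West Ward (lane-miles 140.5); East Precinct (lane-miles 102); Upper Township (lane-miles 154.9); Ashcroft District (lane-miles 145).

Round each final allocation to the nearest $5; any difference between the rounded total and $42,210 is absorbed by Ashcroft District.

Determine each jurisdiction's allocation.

West Ward: $10,935 · East Precinct: $7,940 · Upper Township: $12,055 · Ashcroft District: $11,280

Sum of lane-miles: 542.4.
Raw shares: West Ward 140.5/542.4 × $42,210 = 10,933.82; East Precinct 102/542.4 × $42,210 = 7,937.72; Upper Township 154.9/542.4 × $42,210 = 12,054.44; Ashcroft District 145/542.4 × $42,210 = 11,284.02.
At nearest $5: West Ward $10,935; East Precinct $7,940; Upper Township $12,055; Ashcroft District $11,285. Sum = $42,215.
Difference $42,210 − $42,215 = −$5 applied to Ashcroft District: Ashcroft District becomes $11,280.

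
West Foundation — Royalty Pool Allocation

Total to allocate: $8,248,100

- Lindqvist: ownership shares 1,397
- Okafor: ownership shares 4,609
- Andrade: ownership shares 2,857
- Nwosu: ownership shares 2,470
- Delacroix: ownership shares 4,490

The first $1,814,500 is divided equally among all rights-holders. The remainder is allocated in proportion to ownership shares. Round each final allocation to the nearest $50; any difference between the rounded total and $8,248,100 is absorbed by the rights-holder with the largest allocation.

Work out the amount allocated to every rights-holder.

$1,814,500 shared equally gives $362,900 per rights-holder.
Remainder $6,433,600 by ownership shares (total 15,823): Lindqvist 568,017.39 → $568,000; Okafor 1,874,010.14 → $1,874,000; Andrade 1,161,650.46 → $1,161,650; Nwosu 1,004,297.04 → $1,004,300; Delacroix 1,825,624.98 → $1,825,600.
Rounding difference +$50 on remainder applied to Okafor.
Totals: Lindqvist $362,900 + $568,000 = $930,900; Okafor $362,900 + $1,874,050 = $2,236,950; Andrade $362,900 + $1,161,650 = $1,524,550; Nwosu $362,900 + $1,004,300 = $1,367,200; Delacroix $362,900 + $1,825,600 = $2,188,500.

Lindqvist: $930,900 · Okafor: $2,236,950 · Andrade: $1,524,550 · Nwosu: $1,367,200 · Delacroix: $2,188,500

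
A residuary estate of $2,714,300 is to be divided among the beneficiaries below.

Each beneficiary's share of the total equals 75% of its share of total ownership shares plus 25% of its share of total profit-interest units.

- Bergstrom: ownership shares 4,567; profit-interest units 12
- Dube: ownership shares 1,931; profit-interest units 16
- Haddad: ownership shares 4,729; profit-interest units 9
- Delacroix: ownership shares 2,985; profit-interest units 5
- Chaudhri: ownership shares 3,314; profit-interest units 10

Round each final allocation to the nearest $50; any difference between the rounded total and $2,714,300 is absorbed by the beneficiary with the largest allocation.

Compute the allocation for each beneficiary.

Bergstrom: $687,050 | Dube: $433,100 | Haddad: $666,750 | Delacroix: $411,950 | Chaudhri: $515,450

Totals — ownership shares 17,526, profit-interest units 52.
Composite weights (75% ownership shares + 25% profit-interest units): Bergstrom 0.2531; Dube 0.1596; Haddad 0.2456; Delacroix 0.1518; Chaudhri 0.1899.
Proportional shares: Bergstrom 687,072.15; Dube 433,086.78; Haddad 666,740.64; Delacroix 411,968.99; Chaudhri 515,431.44.
Rounded to nearest $50: Bergstrom $687,050; Dube $433,100; Haddad $666,750; Delacroix $411,950; Chaudhri $515,450. Sum = $2,714,300.
No rounding difference to absorb.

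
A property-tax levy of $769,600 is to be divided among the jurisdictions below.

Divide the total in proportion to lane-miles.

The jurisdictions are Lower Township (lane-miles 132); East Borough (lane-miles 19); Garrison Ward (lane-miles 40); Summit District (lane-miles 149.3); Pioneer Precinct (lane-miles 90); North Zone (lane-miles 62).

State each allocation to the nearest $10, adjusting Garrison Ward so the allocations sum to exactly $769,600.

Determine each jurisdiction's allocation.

Combined lane-miles = 492.3.
Unrounded shares: Lower Township 132/492.3 × $769,600 = 206,352.22; East Borough 19/492.3 × $769,600 = 29,702.21; Garrison Ward 40/492.3 × $769,600 = 62,530.98; Summit District 149.3/492.3 × $769,600 = 233,396.87; Pioneer Precinct 90/492.3 × $769,600 = 140,694.70; North Zone 62/492.3 × $769,600 = 96,923.01.
At nearest $10: Lower Township $206,350; East Borough $29,700; Garrison Ward $62,530; Summit District $233,400; Pioneer Precinct $140,690; North Zone $96,920. Sum = $769,590.
Difference $769,600 − $769,590 = +$10 applied to Garrison Ward: Garrison Ward becomes $62,540.

Lower Township: $206,350 | East Borough: $29,700 | Garrison Ward: $62,540 | Summit District: $233,400 | Pioneer Precinct: $140,690 | North Zone: $96,920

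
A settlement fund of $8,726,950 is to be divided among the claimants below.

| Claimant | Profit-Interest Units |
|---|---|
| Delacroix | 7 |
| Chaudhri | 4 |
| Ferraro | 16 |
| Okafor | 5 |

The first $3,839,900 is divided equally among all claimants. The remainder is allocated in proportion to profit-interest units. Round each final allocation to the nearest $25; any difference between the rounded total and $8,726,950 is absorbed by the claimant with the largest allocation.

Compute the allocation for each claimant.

Delacroix: $2,029,025 | Chaudhri: $1,570,850 | Ferraro: $3,403,500 | Okafor: $1,723,575

$3,839,900 shared equally gives $959,975 per claimant.
Remainder $4,887,050 by profit-interest units (total 32): Delacroix 1,069,042.19 → $1,069,050; Chaudhri 610,881.25 → $610,875; Ferraro 2,443,525.00 → $2,443,525; Okafor 763,601.56 → $763,600.
Totals: Delacroix $959,975 + $1,069,050 = $2,029,025; Chaudhri $959,975 + $610,875 = $1,570,850; Ferraro $959,975 + $2,443,525 = $3,403,500; Okafor $959,975 + $763,600 = $1,723,575.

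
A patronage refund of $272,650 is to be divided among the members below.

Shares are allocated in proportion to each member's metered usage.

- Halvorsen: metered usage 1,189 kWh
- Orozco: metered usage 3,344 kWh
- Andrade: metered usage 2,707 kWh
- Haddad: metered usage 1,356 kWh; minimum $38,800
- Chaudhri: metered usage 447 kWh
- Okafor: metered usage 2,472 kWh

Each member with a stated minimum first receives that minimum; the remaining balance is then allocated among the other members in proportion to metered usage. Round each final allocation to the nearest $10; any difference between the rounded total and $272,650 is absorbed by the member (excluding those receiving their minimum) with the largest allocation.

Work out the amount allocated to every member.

Halvorsen: $27,370; Orozco: $76,980; Andrade: $62,310; Haddad: $38,800; Chaudhri: $10,290; Okafor: $56,900

Fund the minimums — Haddad $38,800. Residual $233,850.
Residual split over remaining metered usage 10,159: Halvorsen 27,369.59 → $27,370; Orozco 76,975.53 → $76,980; Andrade 62,312.43 → $62,310; Chaudhri 10,289.49 → $10,290; Okafor 56,902.96 → $56,900.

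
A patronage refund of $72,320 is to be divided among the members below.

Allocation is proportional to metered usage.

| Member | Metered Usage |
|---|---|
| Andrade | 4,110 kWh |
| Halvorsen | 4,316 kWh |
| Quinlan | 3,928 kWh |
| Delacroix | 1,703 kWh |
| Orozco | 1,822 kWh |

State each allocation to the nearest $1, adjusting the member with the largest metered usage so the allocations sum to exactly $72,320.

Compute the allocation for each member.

Andrade: $18,719; Halvorsen: $19,657; Quinlan: $17,890; Delacroix: $7,756; Orozco: $8,298

Combined metered usage = 4,110 + 4,316 + 3,928 + 1,703 + 1,822 = 15,879.
Proportional shares: Andrade 18,718.76; Halvorsen 19,656.98; Quinlan 17,889.85; Delacroix 7,756.22; Orozco 8,298.20.
After rounding ($1): Andrade $18,719; Halvorsen $19,657; Quinlan $17,890; Delacroix $7,756; Orozco $8,298. Sum = $72,320.
No rounding difference to absorb.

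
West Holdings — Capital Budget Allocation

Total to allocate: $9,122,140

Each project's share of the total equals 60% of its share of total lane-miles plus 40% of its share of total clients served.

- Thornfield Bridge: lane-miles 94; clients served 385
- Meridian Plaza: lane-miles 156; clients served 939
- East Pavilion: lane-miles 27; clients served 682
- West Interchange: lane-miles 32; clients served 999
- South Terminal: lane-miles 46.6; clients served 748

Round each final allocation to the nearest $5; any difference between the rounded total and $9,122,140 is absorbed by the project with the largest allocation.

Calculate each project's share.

Thornfield Bridge: $1,821,135 · Meridian Plaza: $3,314,050 · East Pavilion: $1,078,650 · West Interchange: $1,463,810 · South Terminal: $1,444,495

Totals — lane-miles 355.6, clients served 3,753.
Composite weights (60% lane-miles + 40% clients served): Thornfield Bridge 0.1996; Meridian Plaza 0.3633; East Pavilion 0.1182; West Interchange 0.1605; South Terminal 0.1584.
Unrounded shares: Thornfield Bridge 1,821,135.03; Meridian Plaza 3,314,046.40; East Pavilion 1,078,650.37; West Interchange 1,463,812.21; South Terminal 1,444,495.98.
After rounding ($5): Thornfield Bridge $1,821,135; Meridian Plaza $3,314,045; East Pavilion $1,078,650; West Interchange $1,463,810; South Terminal $1,444,495. Sum = $9,122,135.
Difference $9,122,140 − $9,122,135 = +$5 applied to largest allocation (Meridian Plaza): Meridian Plaza becomes $3,314,050.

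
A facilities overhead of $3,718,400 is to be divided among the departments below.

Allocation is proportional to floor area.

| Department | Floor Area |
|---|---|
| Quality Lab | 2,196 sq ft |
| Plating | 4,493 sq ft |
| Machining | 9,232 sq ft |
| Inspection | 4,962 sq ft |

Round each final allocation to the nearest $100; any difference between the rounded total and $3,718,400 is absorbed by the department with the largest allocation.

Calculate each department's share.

Total floor area = 20,883.
Unrounded shares: Quality Lab 2,196/20,883 × $3,718,400 = 391,016.92; Plating 4,493/20,883 × $3,718,400 = 800,017.78; Machining 9,232/20,883 × $3,718,400 = 1,643,837.99; Inspection 4,962/20,883 × $3,718,400 = 883,527.31.
At nearest $100: Quality Lab $391,000; Plating $800,000; Machining $1,643,800; Inspection $883,500. Sum = $3,718,300.
Difference $3,718,400 − $3,718,300 = +$100 applied to largest allocation (Machining): Machining becomes $1,643,900.

Quality Lab: $391,000 | Plating: $800,000 | Machining: $1,643,900 | Inspection: $883,500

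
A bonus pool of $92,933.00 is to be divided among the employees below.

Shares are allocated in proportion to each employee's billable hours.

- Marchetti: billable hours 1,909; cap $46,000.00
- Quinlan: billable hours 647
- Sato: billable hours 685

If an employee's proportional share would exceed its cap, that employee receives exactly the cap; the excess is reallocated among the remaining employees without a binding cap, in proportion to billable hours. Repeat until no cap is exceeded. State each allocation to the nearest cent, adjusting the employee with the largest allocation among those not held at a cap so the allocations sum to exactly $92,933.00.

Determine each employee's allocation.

Billable hours total: 3,241.
Proportional shares (ignoring caps): Marchetti 54,738.9994; Quinlan 18,552.1910; Sato 19,641.8096.
Capped: Marchetti ($46,000.00); remaining pool $46,933.00 reallocated over remaining billable hours 1,332.
Shares after redistribution: Quinlan 22,797.0353 → $22,797.04; Sato 24,135.9647 → $24,135.96.

Marchetti: $46,000.00 · Quinlan: $22,797.04 · Sato: $24,135.96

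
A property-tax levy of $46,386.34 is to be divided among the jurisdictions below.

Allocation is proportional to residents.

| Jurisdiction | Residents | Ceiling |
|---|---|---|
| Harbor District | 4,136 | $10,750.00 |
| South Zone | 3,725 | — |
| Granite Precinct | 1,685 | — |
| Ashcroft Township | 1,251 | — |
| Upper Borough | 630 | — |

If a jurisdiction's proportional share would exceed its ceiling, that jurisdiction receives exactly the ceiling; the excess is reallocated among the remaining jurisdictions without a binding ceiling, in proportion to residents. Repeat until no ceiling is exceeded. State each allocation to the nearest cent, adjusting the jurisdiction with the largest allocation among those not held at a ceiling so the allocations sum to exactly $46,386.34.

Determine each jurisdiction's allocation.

Residents total: 11,427.
Proportional shares (ignoring caps): Harbor District 16,789.52501; South Zone 15,121.1268; Granite Precinct 6,840.0265; Ashcroft Township 5,078.2630; Upper Borough 2,557.3986.
Held at cap: Harbor District ($10,750.00); residual $35,636.34 reallocated over remaining residents 7,291.
Redistributed shares: South Zone 18,206.7435 → $18,206.74; Granite Precinct 8,235.8021 → $8,235.80; Ashcroft Township 6,114.5332 → $6,114.53; Upper Borough 3,079.2613 → $3,079.26.
Rounding difference +$0.01 applied to South Zone → $18,206.75.

Harbor District: $10,750.00; South Zone: $18,206.75; Granite Precinct: $8,235.80; Ashcroft Township: $6,114.53; Upper Borough: $3,079.26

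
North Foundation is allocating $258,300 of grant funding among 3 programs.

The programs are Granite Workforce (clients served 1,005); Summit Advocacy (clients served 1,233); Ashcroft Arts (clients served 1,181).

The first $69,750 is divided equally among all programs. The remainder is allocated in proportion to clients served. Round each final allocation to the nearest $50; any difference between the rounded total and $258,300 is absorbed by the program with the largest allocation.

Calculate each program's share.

Granite Workforce: $78,650 | Summit Advocacy: $91,250 | Ashcroft Arts: $88,400

Equal tier: $69,750 ÷ 3 = $23,250 apiece.
Remainder $188,550 by clients served (total 3,419): Granite Workforce 55,423.44 → $55,400; Summit Advocacy 67,997.12 → $68,000; Ashcroft Arts 65,129.44 → $65,150.
Totals: Granite Workforce $23,250 + $55,400 = $78,650; Summit Advocacy $23,250 + $68,000 = $91,250; Ashcroft Arts $23,250 + $65,150 = $88,400.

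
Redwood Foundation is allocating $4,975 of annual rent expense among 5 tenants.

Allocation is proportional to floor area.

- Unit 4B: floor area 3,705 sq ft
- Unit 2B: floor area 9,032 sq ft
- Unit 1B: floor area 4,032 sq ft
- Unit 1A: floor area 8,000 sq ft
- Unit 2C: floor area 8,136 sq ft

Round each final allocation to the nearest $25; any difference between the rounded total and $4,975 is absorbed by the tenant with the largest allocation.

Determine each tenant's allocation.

Combined floor area = 32,905.
Pro-rata amounts: Unit 4B 3,705/32,905 × $4,975 = 560.17; Unit 2B 9,032/32,905 × $4,975 = 1,365.57; Unit 1B 4,032/32,905 × $4,975 = 609.61; Unit 1A 8,000/32,905 × $4,975 = 1,209.54; Unit 2C 8,136/32,905 × $4,975 = 1,230.10.
Rounded to nearest $25: Unit 4B $550; Unit 2B $1,375; Unit 1B $600; Unit 1A $1,200; Unit 2C $1,225. Sum = $4,950.
Difference $4,975 − $4,950 = +$25 applied to largest allocation (Unit 2B): Unit 2B becomes $1,400.

Unit 4B: $550; Unit 2B: $1,400; Unit 1B: $600; Unit 1A: $1,200; Unit 2C: $1,225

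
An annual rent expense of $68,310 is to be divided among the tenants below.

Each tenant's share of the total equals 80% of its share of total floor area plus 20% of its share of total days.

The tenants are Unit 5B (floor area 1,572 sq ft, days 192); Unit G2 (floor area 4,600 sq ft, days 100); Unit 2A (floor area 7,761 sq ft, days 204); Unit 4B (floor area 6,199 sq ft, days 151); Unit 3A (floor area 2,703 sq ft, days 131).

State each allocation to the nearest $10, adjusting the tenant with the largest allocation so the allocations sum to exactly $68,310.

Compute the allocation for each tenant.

Unit 5B: $7,130 · Unit G2: $12,760 · Unit 2A: $22,160 · Unit 4B: $17,490 · Unit 3A: $8,770

Totals — floor area 22,835, days 778.
Combined weights (80% floor area + 20% days): Unit 5B 0.1044; Unit G2 0.1869; Unit 2A 0.3243; Unit 4B 0.2560; Unit 3A 0.1284.
Raw shares: Unit 5B 7,133.66; Unit G2 12,764.62; Unit 2A 22,155.70; Unit 4B 17,486.87; Unit 3A 8,769.15.
Rounded to nearest $10: Unit 5B $7,130; Unit G2 $12,760; Unit 2A $22,160; Unit 4B $17,490; Unit 3A $8,770. Sum = $68,310.
No rounding difference to absorb.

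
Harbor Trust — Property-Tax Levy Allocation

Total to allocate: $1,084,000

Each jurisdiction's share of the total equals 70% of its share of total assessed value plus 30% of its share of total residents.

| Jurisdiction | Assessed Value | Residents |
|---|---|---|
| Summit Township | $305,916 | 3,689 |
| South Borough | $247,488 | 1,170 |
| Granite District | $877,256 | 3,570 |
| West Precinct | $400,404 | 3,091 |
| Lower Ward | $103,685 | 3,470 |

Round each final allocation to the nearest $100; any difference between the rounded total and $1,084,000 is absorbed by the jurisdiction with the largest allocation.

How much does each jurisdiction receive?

Summit Township: $200,000; South Borough: $122,400; Granite District: $421,600; West Precinct: $224,100; Lower Ward: $115,900

Totals — assessed value 1,934,749, residents 14,990.
Blended shares (70% assessed value + 30% residents): Summit Township 0.1845; South Borough 0.1130; Granite District 0.3888; West Precinct 0.2067; Lower Ward 0.1070.
Unrounded shares: Summit Township 200,009.78; South Borough 122,446.22; Granite District 421,505.16; West Precinct 224,094.26; Lower Ward 115,944.58.
At nearest $100: Summit Township $200,000; South Borough $122,400; Granite District $421,500; West Precinct $224,100; Lower Ward $115,900. Sum = $1,083,900.
Difference $1,084,000 − $1,083,900 = +$100 applied to largest allocation (Granite District): Granite District becomes $421,600.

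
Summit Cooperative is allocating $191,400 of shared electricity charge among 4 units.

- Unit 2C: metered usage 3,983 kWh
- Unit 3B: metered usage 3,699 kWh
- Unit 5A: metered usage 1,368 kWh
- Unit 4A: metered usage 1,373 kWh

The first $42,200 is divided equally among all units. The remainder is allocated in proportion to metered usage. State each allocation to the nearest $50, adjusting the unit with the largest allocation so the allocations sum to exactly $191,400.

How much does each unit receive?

$42,200 shared equally gives $10,550 per unit.
Remainder $149,200 by metered usage (total 10,423): Unit 2C 57,014.64 → $57,000; Unit 3B 52,949.32 → $52,950; Unit 5A 19,582.23 → $19,600; Unit 4A 19,653.80 → $19,650.
Totals: Unit 2C $10,550 + $57,000 = $67,550; Unit 3B $10,550 + $52,950 = $63,500; Unit 5A $10,550 + $19,600 = $30,150; Unit 4A $10,550 + $19,650 = $30,200.

Unit 2C: $67,550 | Unit 3B: $63,500 | Unit 5A: $30,150 | Unit 4A: $30,200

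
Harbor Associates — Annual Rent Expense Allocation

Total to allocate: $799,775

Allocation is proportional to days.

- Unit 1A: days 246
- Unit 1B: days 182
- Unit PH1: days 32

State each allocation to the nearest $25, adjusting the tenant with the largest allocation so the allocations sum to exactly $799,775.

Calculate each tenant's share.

Sum of days: 460.
Unrounded shares: Unit 1A 246/460 × $799,775 = 427,705.76; Unit 1B 182/460 × $799,775 = 316,432.72; Unit PH1 32/460 × $799,775 = 55,636.52.
Rounded to nearest $25: Unit 1A $427,700; Unit 1B $316,425; Unit PH1 $55,625. Sum = $799,750.
Difference $799,775 − $799,750 = +$25 applied to largest allocation (Unit 1A): Unit 1A becomes $427,725.

Unit 1A: $427,725; Unit 1B: $316,425; Unit PH1: $55,625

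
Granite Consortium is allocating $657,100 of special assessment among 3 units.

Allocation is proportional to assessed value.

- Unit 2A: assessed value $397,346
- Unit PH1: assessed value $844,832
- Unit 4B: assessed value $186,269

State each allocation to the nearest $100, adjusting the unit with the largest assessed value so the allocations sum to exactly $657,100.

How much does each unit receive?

Total assessed value = 397,346 + 844,832 + 186,269 = 1,428,447.
Unrounded shares: Unit 2A 182,783.16; Unit PH1 388,631.22; Unit 4B 85,685.62.
After rounding ($100): Unit 2A $182,800; Unit PH1 $388,600; Unit 4B $85,700. Sum = $657,100.
No rounding difference to absorb.

Unit 2A: $182,800 | Unit PH1: $388,600 | Unit 4B: $85,700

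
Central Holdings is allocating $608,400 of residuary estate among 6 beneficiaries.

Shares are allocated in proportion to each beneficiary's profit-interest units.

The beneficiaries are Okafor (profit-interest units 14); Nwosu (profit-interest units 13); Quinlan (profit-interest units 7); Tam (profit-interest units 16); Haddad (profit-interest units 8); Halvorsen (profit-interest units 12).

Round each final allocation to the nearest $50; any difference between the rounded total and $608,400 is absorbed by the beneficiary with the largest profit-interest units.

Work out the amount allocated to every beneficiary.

Okafor: $121,700 | Nwosu: $113,000 | Quinlan: $60,850 | Tam: $139,000 | Haddad: $69,550 | Halvorsen: $104,300

Sum of profit-interest units: 70.
Proportional shares: Okafor 14/70 × $608,400 = 121,680.00; Nwosu 13/70 × $608,400 = 112,988.57; Quinlan 7/70 × $608,400 = 60,840.00; Tam 16/70 × $608,400 = 139,062.86; Haddad 8/70 × $608,400 = 69,531.43; Halvorsen 12/70 × $608,400 = 104,297.14.
Rounded to nearest $50: Okafor $121,700; Nwosu $113,000; Quinlan $60,850; Tam $139,050; Haddad $69,550; Halvorsen $104,300. Sum = $608,450.
Difference $608,400 − $608,450 = −$50 applied to largest profit-interest units (Tam): Tam becomes $139,000.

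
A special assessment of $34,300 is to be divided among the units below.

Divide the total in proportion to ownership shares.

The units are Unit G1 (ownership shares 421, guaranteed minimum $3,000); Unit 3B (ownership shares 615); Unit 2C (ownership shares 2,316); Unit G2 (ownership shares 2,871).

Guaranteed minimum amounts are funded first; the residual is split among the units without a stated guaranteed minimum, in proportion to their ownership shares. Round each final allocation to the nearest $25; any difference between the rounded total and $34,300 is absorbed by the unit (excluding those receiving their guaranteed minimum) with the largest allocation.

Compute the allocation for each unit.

Unit G1: $3,000 · Unit 3B: $3,325 · Unit 2C: $12,500 · Unit G2: $15,475

Guaranteed amounts: Unit G1 $3,000. Remaining pool $31,300.
Remaining pool split over remaining ownership shares 5,802: Unit 3B 3,317.74 → $3,325; Unit 2C 12,494.11 → $12,500; Unit G2 15,488.16 → $15,500.
Rounding difference −$25 applied to Unit G2 → $15,475.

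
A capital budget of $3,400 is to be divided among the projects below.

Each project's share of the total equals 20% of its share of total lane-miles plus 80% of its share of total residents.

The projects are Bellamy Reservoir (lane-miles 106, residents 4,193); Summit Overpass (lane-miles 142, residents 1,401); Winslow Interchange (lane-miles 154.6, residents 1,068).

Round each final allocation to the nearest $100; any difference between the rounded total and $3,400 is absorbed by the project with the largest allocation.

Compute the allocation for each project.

Lane-miles total 402.6; residents total 6,662.
Blended shares (20% lane-miles + 80% residents): Bellamy Reservoir 0.5562; Summit Overpass 0.2388; Winslow Interchange 0.2051.
Unrounded shares: Bellamy Reservoir 1,890.98; Summit Overpass 811.85; Winslow Interchange 697.17.
Rounded to nearest $100: Bellamy Reservoir $1,900; Summit Overpass $800; Winslow Interchange $700. Sum = $3,400.
Rounded total matches; no reconciliation needed.

Bellamy Reservoir: $1,900; Summit Overpass: $800; Winslow Interchange: $700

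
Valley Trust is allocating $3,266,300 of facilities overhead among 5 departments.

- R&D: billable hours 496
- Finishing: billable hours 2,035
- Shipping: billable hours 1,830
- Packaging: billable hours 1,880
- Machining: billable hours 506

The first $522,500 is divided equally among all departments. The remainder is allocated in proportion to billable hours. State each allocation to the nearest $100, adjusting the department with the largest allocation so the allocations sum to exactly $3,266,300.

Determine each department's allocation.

Equal tier: $522,500 ÷ 5 = $104,500 apiece.
Remainder $2,743,800 by billable hours (total 6,747): R&D 201,708.14 → $201,700; Finishing 827,572.70 → $827,600; Shipping 744,205.42 → $744,200; Packaging 764,538.91 → $764,500; Machining 205,774.83 → $205,800.
Totals: R&D $104,500 + $201,700 = $306,200; Finishing $104,500 + $827,600 = $932,100; Shipping $104,500 + $744,200 = $848,700; Packaging $104,500 + $764,500 = $869,000; Machining $104,500 + $205,800 = $310,300.

R&D: $306,200 · Finishing: $932,100 · Shipping: $848,700 · Packaging: $869,000 · Machining: $310,300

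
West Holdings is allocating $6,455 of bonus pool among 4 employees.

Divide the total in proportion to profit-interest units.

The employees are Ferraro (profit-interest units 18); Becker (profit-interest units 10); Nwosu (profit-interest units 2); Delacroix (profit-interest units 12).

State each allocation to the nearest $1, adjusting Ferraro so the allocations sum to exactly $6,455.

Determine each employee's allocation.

Ferraro: $2,767 · Becker: $1,537 · Nwosu: $307 · Delacroix: $1,844

Sum of profit-interest units: 42.
Raw shares: Ferraro 18/42 × $6,455 = 2,766.43; Becker 10/42 × $6,455 = 1,536.90; Nwosu 2/42 × $6,455 = 307.38; Delacroix 12/42 × $6,455 = 1,844.29.
After rounding ($1): Ferraro $2,766; Becker $1,537; Nwosu $307; Delacroix $1,844. Sum = $6,454.
Difference $6,455 − $6,454 = +$1 applied to Ferraro: Ferraro becomes $2,767.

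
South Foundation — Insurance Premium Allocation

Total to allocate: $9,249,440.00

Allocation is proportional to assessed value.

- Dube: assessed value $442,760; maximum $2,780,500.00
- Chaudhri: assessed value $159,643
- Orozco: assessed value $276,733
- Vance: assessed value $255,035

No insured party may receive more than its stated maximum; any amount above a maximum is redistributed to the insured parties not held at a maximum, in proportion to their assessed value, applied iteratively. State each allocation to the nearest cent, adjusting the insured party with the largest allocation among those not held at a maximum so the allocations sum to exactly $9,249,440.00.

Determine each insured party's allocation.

Dube: $2,780,500.00 | Chaudhri: $1,493,642.69 | Orozco: $2,589,153.45 | Vance: $2,386,143.86

Combined assessed value = 1,134,171.
Unconstrained shares: Dube 3,610,815.3483; Chaudhri 1,301,927.4430; Orozco 2,256,824.8346; Vance 2,079,872.3741.
Capped: Dube ($2,780,500.00); balance $6,468,940.00 reallocated over remaining assessed value 691,411.
Shares after redistribution: Chaudhri 1,493,642.6936 → $1,493,642.69; Orozco 2,589,153.4457 → $2,589,153.45; Vance 2,386,143.8607 → $2,386,143.86.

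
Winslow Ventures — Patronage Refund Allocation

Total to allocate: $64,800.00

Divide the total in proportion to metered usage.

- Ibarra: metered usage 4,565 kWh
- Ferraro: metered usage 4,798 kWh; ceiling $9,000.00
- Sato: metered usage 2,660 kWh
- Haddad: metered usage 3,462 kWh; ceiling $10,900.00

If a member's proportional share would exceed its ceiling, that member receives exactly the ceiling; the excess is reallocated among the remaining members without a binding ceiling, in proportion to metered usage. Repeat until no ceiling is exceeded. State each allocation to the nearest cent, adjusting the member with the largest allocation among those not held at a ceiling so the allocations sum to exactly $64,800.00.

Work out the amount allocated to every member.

Ibarra: $28,369.34; Ferraro: $9,000.00; Sato: $16,530.66; Haddad: $10,900.00

Combined metered usage = 15,485.
Unconstrained shares: Ibarra 19,103.1321; Ferraro 20,078.1660; Sato 11,131.2883; Haddad 14,487.4136.
Held at cap: Ferraro ($9,000.00), Haddad ($10,900.00); balance $44,900.00 reallocated over remaining metered usage 7,225.
Shares after redistribution: Ibarra 28,369.3426 → $28,369.34; Sato 16,530.6574 → $16,530.66.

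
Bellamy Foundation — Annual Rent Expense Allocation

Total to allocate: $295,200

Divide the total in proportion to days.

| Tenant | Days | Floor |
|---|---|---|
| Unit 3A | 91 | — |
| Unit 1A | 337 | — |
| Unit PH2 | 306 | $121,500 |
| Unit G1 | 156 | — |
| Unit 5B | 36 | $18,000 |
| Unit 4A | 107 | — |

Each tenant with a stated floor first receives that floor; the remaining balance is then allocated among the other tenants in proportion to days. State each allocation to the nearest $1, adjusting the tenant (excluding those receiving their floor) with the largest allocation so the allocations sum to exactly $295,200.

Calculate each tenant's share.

Fund the minimums — Unit PH2 $121,500; Unit 5B $18,000. Balance $155,700.
Balance split over remaining days 691: Unit 3A 20,504.63 → $20,505; Unit 1A 75,934.73 → $75,935; Unit G1 35,150.80 → $35,151; Unit 4A 24,109.84 → $24,110.
Rounding difference −$1 applied to Unit 1A → $75,934.

Unit 3A: $20,505 | Unit 1A: $75,934 | Unit PH2: $121,500 | Unit G1: $35,151 | Unit 5B: $18,000 | Unit 4A: $24,110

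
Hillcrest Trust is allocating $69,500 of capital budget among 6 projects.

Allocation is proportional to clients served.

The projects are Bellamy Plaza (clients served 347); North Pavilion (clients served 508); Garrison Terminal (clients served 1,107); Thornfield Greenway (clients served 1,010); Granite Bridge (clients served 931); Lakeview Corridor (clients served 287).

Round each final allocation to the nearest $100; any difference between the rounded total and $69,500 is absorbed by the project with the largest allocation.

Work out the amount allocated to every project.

Bellamy Plaza: $5,800 | North Pavilion: $8,400 | Garrison Terminal: $18,300 | Thornfield Greenway: $16,800 | Granite Bridge: $15,400 | Lakeview Corridor: $4,800

Sum of clients served: 4,190.
Raw shares: Bellamy Plaza 347/4,190 × $69,500 = 5,755.73; North Pavilion 508/4,190 × $69,500 = 8,426.25; Garrison Terminal 1,107/4,190 × $69,500 = 18,361.93; Thornfield Greenway 1,010/4,190 × $69,500 = 16,752.98; Granite Bridge 931/4,190 × $69,500 = 15,442.60; Lakeview Corridor 287/4,190 × $69,500 = 4,760.50.
At nearest $100: Bellamy Plaza $5,800; North Pavilion $8,400; Garrison Terminal $18,400; Thornfield Greenway $16,800; Granite Bridge $15,400; Lakeview Corridor $4,800. Sum = $69,600.
Difference $69,500 − $69,600 = −$100 applied to largest allocation (Garrison Terminal): Garrison Terminal becomes $18,300.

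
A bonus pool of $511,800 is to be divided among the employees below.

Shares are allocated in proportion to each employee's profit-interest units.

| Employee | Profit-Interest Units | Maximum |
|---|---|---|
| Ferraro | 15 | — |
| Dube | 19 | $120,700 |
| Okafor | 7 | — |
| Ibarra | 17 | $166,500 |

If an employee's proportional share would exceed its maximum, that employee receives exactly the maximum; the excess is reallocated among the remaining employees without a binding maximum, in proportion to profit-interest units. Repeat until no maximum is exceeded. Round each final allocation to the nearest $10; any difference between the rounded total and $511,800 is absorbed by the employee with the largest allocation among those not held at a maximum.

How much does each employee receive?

Total profit-interest units = 58.
Unconstrained shares: Ferraro 132,362.07; Dube 167,658.62; Okafor 61,768.97; Ibarra 150,010.34.
Capped: Dube ($120,700); residual $391,100 reallocated over remaining profit-interest units 39.
Capped: Ibarra ($166,500); residual $224,600 reallocated over remaining profit-interest units 22.
Redistributed shares: Ferraro 153,136.36 → $153,140; Okafor 71,463.64 → $71,460.

Ferraro: $153,140 · Dube: $120,700 · Okafor: $71,460 · Ibarra: $166,500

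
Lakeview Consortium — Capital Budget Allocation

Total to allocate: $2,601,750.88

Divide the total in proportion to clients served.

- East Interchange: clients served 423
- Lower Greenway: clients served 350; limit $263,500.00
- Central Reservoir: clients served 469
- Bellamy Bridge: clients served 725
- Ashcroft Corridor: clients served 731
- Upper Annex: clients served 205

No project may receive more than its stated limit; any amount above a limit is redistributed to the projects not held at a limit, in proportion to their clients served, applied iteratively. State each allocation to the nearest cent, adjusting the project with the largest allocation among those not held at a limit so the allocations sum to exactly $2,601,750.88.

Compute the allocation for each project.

Total clients served = 2,903.
Proportional shares (ignoring caps): East Interchange 379,104.5891; Lower Greenway 313,679.9201; Central Reservoir 420,331.0929; Bellamy Bridge 649,765.5487; Ashcroft Corridor 655,142.9188; Upper Annex 183,726.8103.
Cap binds for Lower Greenway ($263,500.00); residual $2,338,250.88 reallocated over remaining clients served 2,553.
Redistributed shares: East Interchange 387,418.7710 → $387,418.77; Central Reservoir 429,549.4174 → $429,549.42; Bellamy Bridge 664,015.6240 → $664,015.62; Ashcroft Corridor 669,510.9257 → $669,510.93; Upper Annex 187,756.1420 → $187,756.14.

East Interchange: $387,418.77 | Lower Greenway: $263,500.00 | Central Reservoir: $429,549.42 | Bellamy Bridge: $664,015.62 | Ashcroft Corridor: $669,510.93 | Upper Annex: $187,756.14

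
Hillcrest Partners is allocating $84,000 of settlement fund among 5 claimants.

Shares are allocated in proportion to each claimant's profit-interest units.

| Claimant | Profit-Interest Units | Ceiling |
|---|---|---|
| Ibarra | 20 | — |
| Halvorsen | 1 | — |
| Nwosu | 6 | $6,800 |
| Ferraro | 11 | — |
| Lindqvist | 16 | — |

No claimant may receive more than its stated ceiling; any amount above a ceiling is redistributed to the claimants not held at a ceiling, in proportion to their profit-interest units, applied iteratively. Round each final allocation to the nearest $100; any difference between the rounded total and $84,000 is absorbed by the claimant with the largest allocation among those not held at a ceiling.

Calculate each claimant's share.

Ibarra: $32,200 | Halvorsen: $1,600 | Nwosu: $6,800 | Ferraro: $17,700 | Lindqvist: $25,700

Sum of profit-interest units: 54.
Pro-rata shares before constraints: Ibarra 31,111.11; Halvorsen 1,555.56; Nwosu 9,333.33; Ferraro 17,111.11; Lindqvist 24,888.89.
Cap binds for Nwosu ($6,800); balance $77,200 reallocated over remaining profit-interest units 48.
Redistributed shares: Ibarra 32,166.67 → $32,200; Halvorsen 1,608.33 → $1,600; Ferraro 17,691.67 → $17,700; Lindqvist 25,733.33 → $25,700.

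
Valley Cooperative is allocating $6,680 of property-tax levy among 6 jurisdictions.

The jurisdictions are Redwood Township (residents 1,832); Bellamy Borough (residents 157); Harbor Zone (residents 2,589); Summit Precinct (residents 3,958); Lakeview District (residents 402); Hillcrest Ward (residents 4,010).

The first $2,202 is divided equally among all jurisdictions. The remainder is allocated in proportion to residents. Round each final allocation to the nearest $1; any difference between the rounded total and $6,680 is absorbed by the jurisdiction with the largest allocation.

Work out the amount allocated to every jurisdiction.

Equal tier: $2,202 ÷ 6 = $367 apiece.
Remainder $4,478 by residents (total 12,948): Redwood Township 633.59 → $634; Bellamy Borough 54.30 → $54; Harbor Zone 895.39 → $895; Summit Precinct 1,368.85 → $1,369; Lakeview District 139.03 → $139; Hillcrest Ward 1,386.84 → $1,387.
Totals: Redwood Township $367 + $634 = $1,001; Bellamy Borough $367 + $54 = $421; Harbor Zone $367 + $895 = $1,262; Summit Precinct $367 + $1,369 = $1,736; Lakeview District $367 + $139 = $506; Hillcrest Ward $367 + $1,387 = $1,754.

Redwood Township: $1,001 | Bellamy Borough: $421 | Harbor Zone: $1,262 | Summit Precinct: $1,736 | Lakeview District: $506 | Hillcrest Ward: $1,754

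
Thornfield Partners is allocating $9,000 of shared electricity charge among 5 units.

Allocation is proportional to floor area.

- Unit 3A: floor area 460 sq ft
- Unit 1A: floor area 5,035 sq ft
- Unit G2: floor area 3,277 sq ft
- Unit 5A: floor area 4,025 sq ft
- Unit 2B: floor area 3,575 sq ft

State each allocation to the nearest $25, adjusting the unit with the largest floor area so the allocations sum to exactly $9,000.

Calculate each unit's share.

Unit 3A: $250; Unit 1A: $2,750; Unit G2: $1,800; Unit 5A: $2,225; Unit 2B: $1,975

Sum of floor area: 16,372.
Unrounded shares: Unit 3A 460/16,372 × $9,000 = 252.87; Unit 1A 5,035/16,372 × $9,000 = 2,767.84; Unit G2 3,277/16,372 × $9,000 = 1,801.43; Unit 5A 4,025/16,372 × $9,000 = 2,212.62; Unit 2B 3,575/16,372 × $9,000 = 1,965.25.
At nearest $25: Unit 3A $250; Unit 1A $2,775; Unit G2 $1,800; Unit 5A $2,225; Unit 2B $1,975. Sum = $9,025.
Difference $9,000 − $9,025 = −$25 applied to largest floor area (Unit 1A): Unit 1A becomes $2,750.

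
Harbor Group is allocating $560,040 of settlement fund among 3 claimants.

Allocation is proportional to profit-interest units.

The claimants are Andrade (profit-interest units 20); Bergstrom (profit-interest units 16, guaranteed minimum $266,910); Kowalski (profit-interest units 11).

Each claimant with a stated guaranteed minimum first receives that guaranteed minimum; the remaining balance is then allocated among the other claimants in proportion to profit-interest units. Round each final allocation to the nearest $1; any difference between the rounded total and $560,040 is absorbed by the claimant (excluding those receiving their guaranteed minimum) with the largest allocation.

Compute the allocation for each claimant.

Andrade: $189,116 · Bergstrom: $266,910 · Kowalski: $104,014

Fund the minimums — Bergstrom $266,910. Residual $293,130.
Residual split over remaining profit-interest units 31: Andrade 189,116.13 → $189,116; Kowalski 104,013.87 → $104,014.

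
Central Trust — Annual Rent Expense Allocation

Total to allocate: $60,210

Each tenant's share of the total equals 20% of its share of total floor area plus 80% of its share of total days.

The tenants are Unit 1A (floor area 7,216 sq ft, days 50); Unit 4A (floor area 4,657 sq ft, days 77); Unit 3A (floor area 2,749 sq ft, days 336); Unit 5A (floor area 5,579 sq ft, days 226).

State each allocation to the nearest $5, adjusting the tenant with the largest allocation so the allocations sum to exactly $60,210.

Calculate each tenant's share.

Floor area total 20,201; days total 689.
Composite weights (20% floor area + 80% days): Unit 1A 0.1295; Unit 4A 0.1355; Unit 3A 0.4173; Unit 5A 0.3176.
Raw shares: Unit 1A 7,797.02; Unit 4A 8,159.15; Unit 3A 25,128.47; Unit 5A 19,125.36.
After rounding ($5): Unit 1A $7,795; Unit 4A $8,160; Unit 3A $25,130; Unit 5A $19,125. Sum = $60,210.
Rounded total matches; no reconciliation needed.

Unit 1A: $7,795 · Unit 4A: $8,160 · Unit 3A: $25,130 · Unit 5A: $19,125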